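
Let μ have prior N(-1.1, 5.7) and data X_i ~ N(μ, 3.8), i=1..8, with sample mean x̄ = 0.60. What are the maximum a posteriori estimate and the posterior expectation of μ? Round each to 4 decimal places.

MAP: 0.4692. Posterior mean: 0.4692.

Posterior for μ is Normal. Precision-weighted mean: (1/5.7·-1.1 + 8/3.8·0.60) / (1/5.7 + 8/3.8) = 0.4692.
A Normal posterior is symmetric, so mode = mean.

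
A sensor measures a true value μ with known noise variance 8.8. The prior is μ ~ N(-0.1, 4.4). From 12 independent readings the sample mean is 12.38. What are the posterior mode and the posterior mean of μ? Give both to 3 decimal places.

MAP = 10.597, posterior mean = 10.597

Posterior for μ is Normal. Precision-weighted mean: (1/4.4·-0.1 + 12/8.8·12.38) / (1/4.4 + 12/8.8) = 10.597.
A Normal posterior is symmetric, so mode = mean.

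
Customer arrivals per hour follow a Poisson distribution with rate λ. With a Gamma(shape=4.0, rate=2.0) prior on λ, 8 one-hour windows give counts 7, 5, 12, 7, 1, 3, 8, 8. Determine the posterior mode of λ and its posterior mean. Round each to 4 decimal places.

Σ counts = 51. Posterior: Gamma(shape = 4.0+51 = 55.0, rate = 2.0+8 = 10.0).
Mode = (α−1)/β = 54.0/10.0 = 5.4000.
Mean = α/β = 55.0/10.0 = 5.5000.

MAP = 5.4000; posterior mean = 5.5000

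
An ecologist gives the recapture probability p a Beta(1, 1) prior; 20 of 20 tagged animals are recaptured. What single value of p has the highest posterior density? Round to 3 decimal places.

Posterior: Beta(1+20, 1+0) = Beta(21, 1).
Since β = 1 ≤ 1 and α > 1, the Beta density is monotone increasing on [0,1]; the mode is at 1.
Mean = 21/(21+1) = 0.955.
This is the posterior mode — the MAP estimate.

1.000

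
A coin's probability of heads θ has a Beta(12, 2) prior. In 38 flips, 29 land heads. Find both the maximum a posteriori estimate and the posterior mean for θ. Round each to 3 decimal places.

Posterior: Beta(12+29, 2+9) = Beta(41, 11).
Mode = (41−1)/(41+11−2) = 40/50 = 0.800.
Mean = 41/(41+11) = 41/52 = 0.788.
The posterior is left-skewed, so the mode exceeds the mean.

MAP = 0.800, posterior mean = 0.788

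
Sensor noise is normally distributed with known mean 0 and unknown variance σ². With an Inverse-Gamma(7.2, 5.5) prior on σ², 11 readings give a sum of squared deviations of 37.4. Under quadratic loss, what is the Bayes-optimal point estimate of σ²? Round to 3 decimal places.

Posterior: Inverse-Gamma(shape = 7.2+11/2 = 12.7, scale = 5.5+37.4/2 = 24.2).
Mode = β/(α+1) = 24.2/13.7 = 1.766.
Mean = β/(α−1) = 24.2/11.7 = 2.068.
Quadratic loss ⇒ the optimal estimator is the posterior mean.

2.068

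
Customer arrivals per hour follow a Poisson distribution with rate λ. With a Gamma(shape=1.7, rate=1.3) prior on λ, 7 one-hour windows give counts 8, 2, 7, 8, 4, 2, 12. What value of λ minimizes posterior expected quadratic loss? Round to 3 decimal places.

Σ counts = 43. Posterior: Gamma(shape = 1.7+43 = 44.7, rate = 1.3+7 = 8.3).
Mode = (α−1)/β = 43.7/8.3 = 5.265.
Mean = α/β = 44.7/8.3 = 5.386.
Quadratic loss ⇒ the optimal estimator is the posterior mean.

5.386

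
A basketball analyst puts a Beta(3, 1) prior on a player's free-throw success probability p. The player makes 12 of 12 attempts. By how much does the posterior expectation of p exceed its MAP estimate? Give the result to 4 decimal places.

Posterior: Beta(3+12, 1+0) = Beta(15, 1).
Since β = 1 ≤ 1 and α > 1, the Beta density is monotone increasing on [0,1]; the mode is at 1.
Mean = 15/(15+1) = 0.9375.
Difference = 0.9375 − 1.0000 = -0.0625.
Left-skewed posterior ⇒ mean < mode.

-0.0625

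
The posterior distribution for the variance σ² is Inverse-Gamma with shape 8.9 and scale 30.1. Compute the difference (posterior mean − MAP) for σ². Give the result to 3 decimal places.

0.770

Mode = β/(α+1) = 30.1/9.9 = 3.040.
Mean = β/(α−1) = 30.1/7.9 = 3.810.
Difference = 3.810 − 3.040 = 0.770.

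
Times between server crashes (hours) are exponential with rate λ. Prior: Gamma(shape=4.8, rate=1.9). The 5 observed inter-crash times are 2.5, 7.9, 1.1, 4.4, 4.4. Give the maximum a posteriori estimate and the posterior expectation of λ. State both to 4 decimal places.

Σ times = 20.3. Posterior: Gamma(shape = 4.8+5 = 9.8, rate = 1.9+20.3 = 22.2).
Mode = (α−1)/β = 8.8/22.2 = 0.3964.
Mean = α/β = 9.8/22.2 = 0.4414.
Mean > mode: the posterior has a right tail.

MAP = 0.3964, posterior mean = 0.4414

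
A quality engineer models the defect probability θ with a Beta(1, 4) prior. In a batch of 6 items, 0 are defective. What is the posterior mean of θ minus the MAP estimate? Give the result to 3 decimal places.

Posterior: Beta(1+0, 4+6) = Beta(1, 10).
Since α = 1 ≤ 1 and β > 1, the Beta density is monotone decreasing on [0,1]; the mode is at 0.
Mean = 1/(1+10) = 0.091.
Difference = 0.091 − 0.000 = 0.091.

0.091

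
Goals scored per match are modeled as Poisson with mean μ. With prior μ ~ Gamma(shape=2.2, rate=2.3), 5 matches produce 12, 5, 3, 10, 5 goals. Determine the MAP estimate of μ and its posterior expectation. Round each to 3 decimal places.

Σ counts = 35. Posterior: Gamma(shape = 2.2+35 = 37.2, rate = 2.3+5 = 7.3).
Mode = (α−1)/β = 36.2/7.3 = 4.959.
Mean = α/β = 37.2/7.3 = 5.096.

MAP: 4.959. Posterior mean: 5.096.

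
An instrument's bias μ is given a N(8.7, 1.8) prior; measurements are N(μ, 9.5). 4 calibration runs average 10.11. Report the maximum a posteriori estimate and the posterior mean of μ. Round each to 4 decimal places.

Posterior for μ is Normal. Precision-weighted mean: (1/1.8·8.7 + 4/9.5·10.11) / (1/1.8 + 4/9.5) = 9.3079.
A Normal posterior is symmetric, so mode = mean.

MAP = 9.3079; posterior mean = 9.3079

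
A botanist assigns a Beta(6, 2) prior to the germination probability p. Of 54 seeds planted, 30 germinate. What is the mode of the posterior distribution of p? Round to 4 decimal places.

Posterior: Beta(6+30, 2+24) = Beta(36, 26).
Mode = (36−1)/(36+26−2) = 35/60 = 0.5833.
Mean = 36/(36+26) = 36/62 = 0.5806.
This is the posterior mode — the MAP estimate.

0.5833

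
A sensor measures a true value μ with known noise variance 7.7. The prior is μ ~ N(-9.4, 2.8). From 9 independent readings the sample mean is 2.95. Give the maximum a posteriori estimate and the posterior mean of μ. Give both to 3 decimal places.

Posterior for μ is Normal. Precision-weighted mean: (1/2.8·-9.4 + 9/7.7·2.95) / (1/2.8 + 9/7.7) = 0.060.
A Normal posterior is symmetric, so mode = mean.

MAP = 0.060; posterior mean = 0.060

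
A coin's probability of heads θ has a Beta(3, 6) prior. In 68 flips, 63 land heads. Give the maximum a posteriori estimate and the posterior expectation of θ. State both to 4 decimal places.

Posterior: Beta(3+63, 6+5) = Beta(66, 11).
Mode = (66−1)/(66+11−2) = 65/75 = 0.8667.
Mean = 66/(66+11) = 66/77 = 0.8571.

MAP = 0.8667, posterior mean = 0.8571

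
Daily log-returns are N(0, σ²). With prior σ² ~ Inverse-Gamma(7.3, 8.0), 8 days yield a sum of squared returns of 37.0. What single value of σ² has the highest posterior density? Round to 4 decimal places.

Posterior: Inverse-Gamma(shape = 7.3+8/2 = 11.3, scale = 8.0+37.0/2 = 26.5).
Mode = β/(α+1) = 26.5/12.3 = 2.1545.
Mean = β/(α−1) = 26.5/10.3 = 2.5728.
This is the posterior mode — the MAP estimate.

2.1545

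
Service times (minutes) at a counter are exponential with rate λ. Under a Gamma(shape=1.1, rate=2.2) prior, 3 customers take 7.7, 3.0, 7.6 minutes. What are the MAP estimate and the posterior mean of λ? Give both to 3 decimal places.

λ_MAP = 0.151, E[λ|data] = 0.200

Σ times = 18.3. Posterior: Gamma(shape = 1.1+3 = 4.1, rate = 2.2+18.3 = 20.5).
Mode = (α−1)/β = 3.1/20.5 = 0.151.
Mean = α/β = 4.1/20.5 = 0.200.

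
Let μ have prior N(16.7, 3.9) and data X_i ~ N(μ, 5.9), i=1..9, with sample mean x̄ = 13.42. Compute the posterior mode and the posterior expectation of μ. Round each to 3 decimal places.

MAP: 13.892. Posterior mean: 13.892.

Posterior for μ is Normal. Precision-weighted mean: (1/3.9·16.7 + 9/5.9·13.42) / (1/3.9 + 9/5.9) = 13.892.
A Normal posterior is symmetric, so mode = mean.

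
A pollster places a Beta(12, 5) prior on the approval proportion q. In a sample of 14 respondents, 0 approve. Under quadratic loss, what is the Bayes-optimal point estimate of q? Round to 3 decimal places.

0.387

Posterior: Beta(12+0, 5+14) = Beta(12, 19).
Mode = (12−1)/(12+19−2) = 11/29 = 0.379.
Mean = 12/(12+19) = 12/31 = 0.387.
Quadratic loss ⇒ the optimal estimator is the posterior mean.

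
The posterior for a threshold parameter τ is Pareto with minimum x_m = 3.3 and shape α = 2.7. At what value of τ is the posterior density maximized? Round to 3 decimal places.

3.300

The Pareto density is strictly decreasing on [x_m, ∞), so the mode is x_m = 3.300.
Mean = α·x_m/(α−1) = 2.7·3.3/1.7 = 5.241.
This is the posterior mode — the MAP estimate.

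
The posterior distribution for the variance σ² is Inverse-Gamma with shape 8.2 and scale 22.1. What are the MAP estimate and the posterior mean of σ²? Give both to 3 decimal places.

Mode = β/(α+1) = 22.1/9.2 = 2.402.
Mean = β/(α−1) = 22.1/7.2 = 3.069.

MAP = 2.402, posterior mean = 3.069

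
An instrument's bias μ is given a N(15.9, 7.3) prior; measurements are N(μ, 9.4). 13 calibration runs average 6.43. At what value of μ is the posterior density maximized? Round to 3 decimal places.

7.283

Posterior for μ is Normal. Precision-weighted mean: (1/7.3·15.9 + 13/9.4·6.43) / (1/7.3 + 13/9.4) = 7.283.
A Normal posterior is symmetric, so mode = mean.
This is the posterior mode — the MAP estimate.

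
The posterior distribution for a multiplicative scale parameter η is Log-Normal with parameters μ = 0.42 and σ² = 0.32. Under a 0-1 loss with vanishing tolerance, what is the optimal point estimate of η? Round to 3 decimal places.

1.105

Mode = exp(μ − σ²) = exp(0.10) = 1.105.
Mean = exp(μ + σ²/2) = exp(0.580) = 1.786.
This is the posterior mode — the MAP estimate.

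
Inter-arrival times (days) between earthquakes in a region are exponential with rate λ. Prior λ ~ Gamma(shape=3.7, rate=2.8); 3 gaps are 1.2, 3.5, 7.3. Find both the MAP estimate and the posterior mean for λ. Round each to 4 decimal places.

Σ times = 12.0. Posterior: Gamma(shape = 3.7+3 = 6.7, rate = 2.8+12.0 = 14.8).
Mode = (α−1)/β = 5.7/14.8 = 0.3851.
Mean = α/β = 6.7/14.8 = 0.4527.
The mean is pulled above the mode by the posterior's right skew.

MAP estimate = 0.3851, posterior mean = 0.4527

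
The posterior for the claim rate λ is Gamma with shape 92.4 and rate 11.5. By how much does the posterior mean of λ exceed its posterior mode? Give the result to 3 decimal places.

0.087

Mode = (α−1)/β = 91.4/11.5 = 7.948.
Mean = α/β = 92.4/11.5 = 8.035.
Difference = 8.035 − 7.948 = 0.087.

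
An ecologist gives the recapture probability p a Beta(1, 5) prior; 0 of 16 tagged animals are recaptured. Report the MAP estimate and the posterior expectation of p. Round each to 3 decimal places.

MAP = 0.000, posterior mean = 0.045

Posterior: Beta(1+0, 5+16) = Beta(1, 21).
Since α = 1 ≤ 1 and β > 1, the Beta density is monotone decreasing on [0,1]; the mode is at 0.
Mean = 1/(1+21) = 0.045.
Mean > mode: the posterior has a right tail.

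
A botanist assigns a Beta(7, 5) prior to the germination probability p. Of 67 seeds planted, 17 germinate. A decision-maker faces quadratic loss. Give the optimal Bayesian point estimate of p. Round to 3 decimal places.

0.304

Posterior: Beta(7+17, 5+50) = Beta(24, 55).
Mode = (24−1)/(24+55−2) = 23/77 = 0.299.
Mean = 24/(24+55) = 24/79 = 0.304.
Quadratic loss ⇒ the optimal estimator is the posterior mean.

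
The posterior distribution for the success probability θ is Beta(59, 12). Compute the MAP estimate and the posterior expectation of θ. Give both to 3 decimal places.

Mode = (59−1)/(59+12−2) = 58/69 = 0.841.
Mean = 59/(59+12) = 59/71 = 0.831.
The mean is pulled below the mode by the posterior's left skew.

θ_MAP = 0.841, E[θ|data] = 0.831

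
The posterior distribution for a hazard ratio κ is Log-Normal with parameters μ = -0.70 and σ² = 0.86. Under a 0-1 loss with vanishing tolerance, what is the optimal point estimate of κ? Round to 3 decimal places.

Mode = exp(μ − σ²) = exp(-1.56) = 0.210.
Mean = exp(μ + σ²/2) = exp(-0.270) = 0.763.
This is the posterior mode — the MAP estimate.

0.210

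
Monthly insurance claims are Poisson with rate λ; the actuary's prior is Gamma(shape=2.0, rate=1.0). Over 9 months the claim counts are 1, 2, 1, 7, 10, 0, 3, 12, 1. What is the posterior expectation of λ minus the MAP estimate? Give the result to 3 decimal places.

0.100

Σ counts = 37. Posterior: Gamma(shape = 2.0+37 = 39.0, rate = 1.0+9 = 10.0).
Mode = (α−1)/β = 38.0/10.0 = 3.800.
Mean = α/β = 39.0/10.0 = 3.900.
Difference = 3.900 − 3.800 = 0.100.
The mean is pulled above the mode by the posterior's right skew.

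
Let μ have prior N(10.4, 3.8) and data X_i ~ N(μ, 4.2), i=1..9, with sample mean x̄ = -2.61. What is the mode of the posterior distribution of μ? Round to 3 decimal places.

-1.187

Posterior for μ is Normal. Precision-weighted mean: (1/3.8·10.4 + 9/4.2·-2.61) / (1/3.8 + 9/4.2) = -1.187.
A Normal posterior is symmetric, so mode = mean.
This is the posterior mode — the MAP estimate.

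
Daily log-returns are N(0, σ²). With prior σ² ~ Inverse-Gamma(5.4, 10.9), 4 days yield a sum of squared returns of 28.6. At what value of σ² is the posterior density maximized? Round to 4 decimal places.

3.0000

Posterior: Inverse-Gamma(shape = 5.4+4/2 = 7.4, scale = 10.9+28.6/2 = 25.2).
Mode = β/(α+1) = 25.2/8.4 = 3.0000.
Mean = β/(α−1) = 25.2/6.4 = 3.9375.
This is the posterior mode — the MAP estimate.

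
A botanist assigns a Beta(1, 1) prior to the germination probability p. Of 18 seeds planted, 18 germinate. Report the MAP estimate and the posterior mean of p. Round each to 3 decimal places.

Posterior: Beta(1+18, 1+0) = Beta(19, 1).
Since β = 1 ≤ 1 and α > 1, the Beta density is monotone increasing on [0,1]; the mode is at 1.
Mean = 19/(19+1) = 0.950.

p_MAP = 1.000, E[p|data] = 0.950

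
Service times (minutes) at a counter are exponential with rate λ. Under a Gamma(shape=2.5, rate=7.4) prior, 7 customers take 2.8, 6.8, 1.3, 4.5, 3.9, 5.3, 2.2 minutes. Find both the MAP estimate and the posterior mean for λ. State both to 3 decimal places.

Σ times = 26.8. Posterior: Gamma(shape = 2.5+7 = 9.5, rate = 7.4+26.8 = 34.2).
Mode = (α−1)/β = 8.5/34.2 = 0.249.
Mean = α/β = 9.5/34.2 = 0.278.
The posterior is right-skewed, so the mean exceeds the mode.

MAP estimate = 0.249, posterior mean = 0.278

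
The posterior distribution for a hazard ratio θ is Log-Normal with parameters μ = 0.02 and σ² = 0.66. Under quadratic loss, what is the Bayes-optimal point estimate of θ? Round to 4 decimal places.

Mode = exp(μ − σ²) = exp(-0.64) = 0.5273.
Mean = exp(μ + σ²/2) = exp(0.350) = 1.4191.
Quadratic loss ⇒ the optimal estimator is the posterior mean.

1.4191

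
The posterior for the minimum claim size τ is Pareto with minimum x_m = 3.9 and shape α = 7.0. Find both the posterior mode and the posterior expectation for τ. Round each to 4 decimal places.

posterior mode = 3.9000, posterior expectation = 4.5500

The Pareto density is strictly decreasing on [x_m, ∞), so the mode is x_m = 3.9000.
Mean = α·x_m/(α−1) = 7.0·3.9/6.0 = 4.5500.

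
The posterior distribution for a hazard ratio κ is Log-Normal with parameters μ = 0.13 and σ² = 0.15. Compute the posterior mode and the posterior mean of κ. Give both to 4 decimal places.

MAP = 0.9802, posterior mean = 1.2275

Mode = exp(μ − σ²) = exp(-0.02) = 0.9802.
Mean = exp(μ + σ²/2) = exp(0.205) = 1.2275.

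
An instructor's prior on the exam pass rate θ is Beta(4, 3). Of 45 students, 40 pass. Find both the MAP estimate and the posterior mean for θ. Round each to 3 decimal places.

MAP = 0.860, posterior mean = 0.846

Posterior: Beta(4+40, 3+5) = Beta(44, 8).
Mode = (44−1)/(44+8−2) = 43/50 = 0.860.
Mean = 44/(44+8) = 44/52 = 0.846.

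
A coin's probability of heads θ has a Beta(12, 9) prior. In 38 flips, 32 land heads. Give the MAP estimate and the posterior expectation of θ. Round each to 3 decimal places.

MAP = 0.754; posterior mean = 0.746

Posterior: Beta(12+32, 9+6) = Beta(44, 15).
Mode = (44−1)/(44+15−2) = 43/57 = 0.754.
Mean = 44/(44+15) = 44/59 = 0.746.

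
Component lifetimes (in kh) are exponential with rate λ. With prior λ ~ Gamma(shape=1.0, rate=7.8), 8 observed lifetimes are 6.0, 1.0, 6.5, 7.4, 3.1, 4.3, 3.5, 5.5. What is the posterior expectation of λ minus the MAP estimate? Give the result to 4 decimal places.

Σ times = 37.3. Posterior: Gamma(shape = 1.0+8 = 9.0, rate = 7.8+37.3 = 45.1).
Mode = (α−1)/β = 8.0/45.1 = 0.1774.
Mean = α/β = 9.0/45.1 = 0.1996.
Difference = 0.1996 − 0.1774 = 0.0222.

0.0222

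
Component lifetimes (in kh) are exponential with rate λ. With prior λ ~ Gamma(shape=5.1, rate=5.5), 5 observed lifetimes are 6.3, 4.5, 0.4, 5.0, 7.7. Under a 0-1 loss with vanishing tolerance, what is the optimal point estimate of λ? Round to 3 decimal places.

Σ times = 23.9. Posterior: Gamma(shape = 5.1+5 = 10.1, rate = 5.5+23.9 = 29.4).
Mode = (α−1)/β = 9.1/29.4 = 0.310.
Mean = α/β = 10.1/29.4 = 0.344.
This is the posterior mode — the MAP estimate.

0.310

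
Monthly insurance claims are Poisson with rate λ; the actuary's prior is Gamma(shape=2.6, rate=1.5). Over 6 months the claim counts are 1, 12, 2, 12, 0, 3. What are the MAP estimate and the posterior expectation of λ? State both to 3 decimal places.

MAP estimate = 4.213, posterior expectation = 4.347

Σ counts = 30. Posterior: Gamma(shape = 2.6+30 = 32.6, rate = 1.5+6 = 7.5).
Mode = (α−1)/β = 31.6/7.5 = 4.213.
Mean = α/β = 32.6/7.5 = 4.347.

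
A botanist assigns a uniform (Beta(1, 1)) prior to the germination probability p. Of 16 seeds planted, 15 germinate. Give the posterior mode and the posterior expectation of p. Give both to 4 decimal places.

Posterior: Beta(1+15, 1+1) = Beta(16, 2).
Mode = (16−1)/(16+2−2) = 15/16 = 0.9375.
With a flat prior the MAP equals the MLE, 15/16.
Mean = 16/(16+2) = 16/18 = 0.8889.
Mode > mean: the posterior has a left tail.

MAP = 0.9375, posterior mean = 0.8889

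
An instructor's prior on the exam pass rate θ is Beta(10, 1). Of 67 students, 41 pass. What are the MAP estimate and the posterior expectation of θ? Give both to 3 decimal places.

Posterior: Beta(10+41, 1+26) = Beta(51, 27).
Mode = (51−1)/(51+27−2) = 50/76 = 0.658.
Mean = 51/(51+27) = 51/78 = 0.654.
The posterior is left-skewed, so the mode exceeds the mean.

θ_MAP = 0.658, E[θ|data] = 0.654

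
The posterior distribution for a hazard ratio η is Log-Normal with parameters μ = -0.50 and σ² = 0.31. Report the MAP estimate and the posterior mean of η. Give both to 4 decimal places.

η_MAP = 0.4449, E[η|data] = 0.7082

Mode = exp(μ − σ²) = exp(-0.81) = 0.4449.
Mean = exp(μ + σ²/2) = exp(-0.345) = 0.7082.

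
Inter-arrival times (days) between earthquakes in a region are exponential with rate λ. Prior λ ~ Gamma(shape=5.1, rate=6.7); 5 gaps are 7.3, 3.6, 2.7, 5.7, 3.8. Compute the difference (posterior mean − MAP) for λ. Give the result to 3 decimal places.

Σ times = 23.1. Posterior: Gamma(shape = 5.1+5 = 10.1, rate = 6.7+23.1 = 29.8).
Mode = (α−1)/β = 9.1/29.8 = 0.305.
Mean = α/β = 10.1/29.8 = 0.339.
Difference = 0.339 − 0.305 = 0.034.

0.034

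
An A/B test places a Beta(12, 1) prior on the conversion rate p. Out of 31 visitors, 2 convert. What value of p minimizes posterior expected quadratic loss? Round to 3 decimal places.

Posterior: Beta(12+2, 1+29) = Beta(14, 30).
Mode = (14−1)/(14+30−2) = 13/42 = 0.310.
Mean = 14/(14+30) = 14/44 = 0.318.
Quadratic loss ⇒ the optimal estimator is the posterior mean.

0.318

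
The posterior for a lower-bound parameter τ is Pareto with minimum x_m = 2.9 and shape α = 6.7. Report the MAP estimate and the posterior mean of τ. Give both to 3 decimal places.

MAP = 2.900; posterior mean = 3.409

The Pareto density is strictly decreasing on [x_m, ∞), so the mode is x_m = 2.900.
Mean = α·x_m/(α−1) = 6.7·2.9/5.7 = 3.409.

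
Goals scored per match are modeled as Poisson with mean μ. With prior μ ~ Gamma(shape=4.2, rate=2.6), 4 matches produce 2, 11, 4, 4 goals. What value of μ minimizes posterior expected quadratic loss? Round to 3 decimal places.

3.818

Σ counts = 21. Posterior: Gamma(shape = 4.2+21 = 25.2, rate = 2.6+4 = 6.6).
Mode = (α−1)/β = 24.2/6.6 = 3.667.
Mean = α/β = 25.2/6.6 = 3.818.
Quadratic loss ⇒ the optimal estimator is the posterior mean.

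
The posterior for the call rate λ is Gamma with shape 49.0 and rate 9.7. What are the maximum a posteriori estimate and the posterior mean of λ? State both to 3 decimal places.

λ_MAP = 4.948, E[λ|data] = 5.052

Mode = (α−1)/β = 48.0/9.7 = 4.948.
Mean = α/β = 49.0/9.7 = 5.052.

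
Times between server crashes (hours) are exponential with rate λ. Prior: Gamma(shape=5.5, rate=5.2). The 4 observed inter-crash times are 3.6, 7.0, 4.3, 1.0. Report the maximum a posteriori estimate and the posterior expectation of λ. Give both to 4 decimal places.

MAP = 0.4028, posterior mean = 0.4502

Σ times = 15.9. Posterior: Gamma(shape = 5.5+4 = 9.5, rate = 5.2+15.9 = 21.1).
Mode = (α−1)/β = 8.5/21.1 = 0.4028.
Mean = α/β = 9.5/21.1 = 0.4502.
Right-skewed posterior ⇒ mode < mean.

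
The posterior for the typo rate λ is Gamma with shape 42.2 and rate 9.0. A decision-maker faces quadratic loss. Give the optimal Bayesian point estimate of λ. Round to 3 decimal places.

Mode = (α−1)/β = 41.2/9.0 = 4.578.
Mean = α/β = 42.2/9.0 = 4.689.
Quadratic loss ⇒ the optimal estimator is the posterior mean.

4.689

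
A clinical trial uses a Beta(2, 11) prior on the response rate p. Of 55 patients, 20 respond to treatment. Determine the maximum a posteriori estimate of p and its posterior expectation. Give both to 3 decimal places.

MAP = 0.318, posterior mean = 0.324

Posterior: Beta(2+20, 11+35) = Beta(22, 46).
Mode = (22−1)/(22+46−2) = 21/66 = 0.318.
Mean = 22/(22+46) = 22/68 = 0.324.
Mean > mode: the posterior has a right tail.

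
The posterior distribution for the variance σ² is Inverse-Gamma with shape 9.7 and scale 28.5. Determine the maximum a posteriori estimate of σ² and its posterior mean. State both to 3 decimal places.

Mode = β/(α+1) = 28.5/10.7 = 2.664.
Mean = β/(α−1) = 28.5/8.7 = 3.276.
The posterior is right-skewed, so the mean exceeds the mode.

MAP = 2.664, posterior mean = 3.276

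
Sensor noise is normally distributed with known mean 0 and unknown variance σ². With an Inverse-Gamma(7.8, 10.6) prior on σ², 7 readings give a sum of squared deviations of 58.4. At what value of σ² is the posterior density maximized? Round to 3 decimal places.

3.236

Posterior: Inverse-Gamma(shape = 7.8+7/2 = 11.3, scale = 10.6+58.4/2 = 39.8).
Mode = β/(α+1) = 39.8/12.3 = 3.236.
Mean = β/(α−1) = 39.8/10.3 = 3.864.
This is the posterior mode — the MAP estimate.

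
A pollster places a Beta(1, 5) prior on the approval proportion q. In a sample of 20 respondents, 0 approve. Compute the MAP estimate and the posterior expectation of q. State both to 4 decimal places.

MAP: 0.0000. Posterior mean: 0.0385.

Posterior: Beta(1+0, 5+20) = Beta(1, 25).
Since α = 1 ≤ 1 and β > 1, the Beta density is monotone decreasing on [0,1]; the mode is at 0.
Mean = 1/(1+25) = 0.0385.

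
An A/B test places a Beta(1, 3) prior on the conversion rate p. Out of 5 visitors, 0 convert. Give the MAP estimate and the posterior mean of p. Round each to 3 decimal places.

MAP estimate = 0.000, posterior mean = 0.111

Posterior: Beta(1+0, 3+5) = Beta(1, 8).
Since α = 1 ≤ 1 and β > 1, the Beta density is monotone decreasing on [0,1]; the mode is at 0.
Mean = 1/(1+8) = 0.111.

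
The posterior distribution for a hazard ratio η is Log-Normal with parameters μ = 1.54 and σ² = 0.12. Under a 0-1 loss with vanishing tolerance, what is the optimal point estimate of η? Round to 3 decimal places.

Mode = exp(μ − σ²) = exp(1.42) = 4.137.
Mean = exp(μ + σ²/2) = exp(1.600) = 4.953.
This is the posterior mode — the MAP estimate.

4.137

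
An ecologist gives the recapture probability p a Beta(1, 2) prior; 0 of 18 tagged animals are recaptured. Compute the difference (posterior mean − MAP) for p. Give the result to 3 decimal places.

Posterior: Beta(1+0, 2+18) = Beta(1, 20).
Since α = 1 ≤ 1 and β > 1, the Beta density is monotone decreasing on [0,1]; the mode is at 0.
Mean = 1/(1+20) = 0.048.
Difference = 0.048 − 0.000 = 0.048.
Mean > mode: the posterior has a right tail.

0.048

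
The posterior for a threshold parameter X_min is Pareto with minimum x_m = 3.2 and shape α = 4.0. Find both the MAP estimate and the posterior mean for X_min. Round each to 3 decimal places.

The Pareto density is strictly decreasing on [x_m, ∞), so the mode is x_m = 3.200.
Mean = α·x_m/(α−1) = 4.0·3.2/3.0 = 4.267.
The mean is pulled above the mode by the posterior's right skew.

MAP = 3.200, posterior mean = 4.267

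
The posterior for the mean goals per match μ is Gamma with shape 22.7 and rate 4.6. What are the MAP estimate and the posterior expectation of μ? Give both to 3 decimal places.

Mode = (α−1)/β = 21.7/4.6 = 4.717.
Mean = α/β = 22.7/4.6 = 4.935.

μ_MAP = 4.717, E[μ|data] = 4.935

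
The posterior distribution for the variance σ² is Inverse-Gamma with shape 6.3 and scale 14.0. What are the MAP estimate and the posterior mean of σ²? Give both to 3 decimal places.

MAP estimate = 1.918, posterior mean = 2.642

Mode = β/(α+1) = 14.0/7.3 = 1.918.
Mean = β/(α−1) = 14.0/5.3 = 2.642.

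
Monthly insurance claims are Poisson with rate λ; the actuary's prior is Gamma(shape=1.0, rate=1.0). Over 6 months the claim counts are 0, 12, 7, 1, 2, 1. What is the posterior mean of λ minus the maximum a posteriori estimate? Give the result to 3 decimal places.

0.143

Σ counts = 23. Posterior: Gamma(shape = 1.0+23 = 24.0, rate = 1.0+6 = 7.0).
Mode = (α−1)/β = 23.0/7.0 = 3.286.
Mean = α/β = 24.0/7.0 = 3.429.
Difference = 3.429 − 3.286 = 0.143.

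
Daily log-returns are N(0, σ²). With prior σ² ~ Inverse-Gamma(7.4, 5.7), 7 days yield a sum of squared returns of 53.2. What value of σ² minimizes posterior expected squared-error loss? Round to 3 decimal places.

Posterior: Inverse-Gamma(shape = 7.4+7/2 = 10.9, scale = 5.7+53.2/2 = 32.3).
Mode = β/(α+1) = 32.3/11.9 = 2.714.
Mean = β/(α−1) = 32.3/9.9 = 3.263.
Squared-error loss ⇒ the optimal estimator is the posterior mean.

3.263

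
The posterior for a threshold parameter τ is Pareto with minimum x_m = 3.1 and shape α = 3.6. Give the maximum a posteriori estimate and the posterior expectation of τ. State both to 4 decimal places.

maximum a posteriori estimate = 3.1000, posterior expectation = 4.2923

The Pareto density is strictly decreasing on [x_m, ∞), so the mode is x_m = 3.1000.
Mean = α·x_m/(α−1) = 3.6·3.1/2.6 = 4.2923.
The mean is pulled above the mode by the posterior's right skew.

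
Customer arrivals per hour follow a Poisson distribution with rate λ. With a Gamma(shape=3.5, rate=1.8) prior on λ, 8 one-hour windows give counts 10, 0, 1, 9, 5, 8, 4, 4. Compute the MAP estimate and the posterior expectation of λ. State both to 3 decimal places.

MAP estimate = 4.439, posterior expectation = 4.541

Σ counts = 41. Posterior: Gamma(shape = 3.5+41 = 44.5, rate = 1.8+8 = 9.8).
Mode = (α−1)/β = 43.5/9.8 = 4.439.
Mean = α/β = 44.5/9.8 = 4.541.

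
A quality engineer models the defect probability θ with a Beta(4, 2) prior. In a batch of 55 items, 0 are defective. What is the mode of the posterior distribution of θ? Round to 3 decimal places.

0.051

Posterior: Beta(4+0, 2+55) = Beta(4, 57).
Mode = (4−1)/(4+57−2) = 3/59 = 0.051.
Mean = 4/(4+57) = 4/61 = 0.066.
This is the posterior mode — the MAP estimate.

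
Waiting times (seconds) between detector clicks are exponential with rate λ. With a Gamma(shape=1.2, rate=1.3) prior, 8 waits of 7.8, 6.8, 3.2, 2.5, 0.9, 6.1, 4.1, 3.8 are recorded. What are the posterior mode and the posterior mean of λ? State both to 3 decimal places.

MAP = 0.225; posterior mean = 0.252

Σ times = 35.2. Posterior: Gamma(shape = 1.2+8 = 9.2, rate = 1.3+35.2 = 36.5).
Mode = (α−1)/β = 8.2/36.5 = 0.225.
Mean = α/β = 9.2/36.5 = 0.252.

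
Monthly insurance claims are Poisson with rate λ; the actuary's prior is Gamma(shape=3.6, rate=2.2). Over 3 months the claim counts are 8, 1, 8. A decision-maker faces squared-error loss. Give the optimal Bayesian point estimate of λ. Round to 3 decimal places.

3.962

Σ counts = 17. Posterior: Gamma(shape = 3.6+17 = 20.6, rate = 2.2+3 = 5.2).
Mode = (α−1)/β = 19.6/5.2 = 3.769.
Mean = α/β = 20.6/5.2 = 3.962.
Squared-error loss ⇒ the optimal estimator is the posterior mean.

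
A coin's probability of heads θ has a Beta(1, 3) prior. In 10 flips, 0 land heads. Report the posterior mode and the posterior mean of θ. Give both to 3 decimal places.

Posterior: Beta(1+0, 3+10) = Beta(1, 13).
Since α = 1 ≤ 1 and β > 1, the Beta density is monotone decreasing on [0,1]; the mode is at 0.
Mean = 1/(1+13) = 0.071.

posterior mode = 0.000, posterior mean = 0.071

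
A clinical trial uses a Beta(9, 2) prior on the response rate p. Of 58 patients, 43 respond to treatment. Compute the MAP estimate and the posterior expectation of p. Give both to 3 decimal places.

p_MAP = 0.761, E[p|data] = 0.754

Posterior: Beta(9+43, 2+15) = Beta(52, 17).
Mode = (52−1)/(52+17−2) = 51/67 = 0.761.
Mean = 52/(52+17) = 52/69 = 0.754.
Mode > mean: the posterior has a left tail.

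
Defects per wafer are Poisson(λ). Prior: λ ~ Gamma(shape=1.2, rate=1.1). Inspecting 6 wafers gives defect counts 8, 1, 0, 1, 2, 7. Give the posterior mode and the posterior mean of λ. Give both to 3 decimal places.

Σ counts = 19. Posterior: Gamma(shape = 1.2+19 = 20.2, rate = 1.1+6 = 7.1).
Mode = (α−1)/β = 19.2/7.1 = 2.704.
Mean = α/β = 20.2/7.1 = 2.845.

MAP: 2.704. Posterior mean: 2.845.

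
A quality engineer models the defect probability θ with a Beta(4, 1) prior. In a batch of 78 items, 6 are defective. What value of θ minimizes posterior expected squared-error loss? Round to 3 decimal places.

0.120

Posterior: Beta(4+6, 1+72) = Beta(10, 73).
Mode = (10−1)/(10+73−2) = 9/81 = 0.111.
Mean = 10/(10+73) = 10/83 = 0.120.
Squared-error loss ⇒ the optimal estimator is the posterior mean.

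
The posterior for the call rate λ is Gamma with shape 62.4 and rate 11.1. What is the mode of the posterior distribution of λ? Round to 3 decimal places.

5.532

Mode = (α−1)/β = 61.4/11.1 = 5.532.
Mean = α/β = 62.4/11.1 = 5.622.
This is the posterior mode — the MAP estimate.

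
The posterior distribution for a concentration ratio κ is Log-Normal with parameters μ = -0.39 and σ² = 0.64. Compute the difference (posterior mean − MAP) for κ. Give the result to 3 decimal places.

Mode = exp(μ − σ²) = exp(-1.03) = 0.357.
Mean = exp(μ + σ²/2) = exp(-0.070) = 0.932.
Difference = 0.932 − 0.357 = 0.575.

0.575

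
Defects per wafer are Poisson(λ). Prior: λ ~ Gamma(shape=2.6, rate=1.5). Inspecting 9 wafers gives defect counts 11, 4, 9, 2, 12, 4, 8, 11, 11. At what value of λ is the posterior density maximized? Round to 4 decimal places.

7.0095

Σ counts = 72. Posterior: Gamma(shape = 2.6+72 = 74.6, rate = 1.5+9 = 10.5).
Mode = (α−1)/β = 73.6/10.5 = 7.0095.
Mean = α/β = 74.6/10.5 = 7.1048.
This is the posterior mode — the MAP estimate.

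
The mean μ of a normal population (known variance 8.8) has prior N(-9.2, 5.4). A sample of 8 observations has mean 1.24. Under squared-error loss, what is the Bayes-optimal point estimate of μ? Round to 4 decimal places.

-0.5268

Posterior for μ is Normal. Precision-weighted mean: (1/5.4·-9.2 + 8/8.8·1.24) / (1/5.4 + 8/8.8) = -0.5268.
A Normal posterior is symmetric, so mode = mean.
Squared-error loss ⇒ the optimal estimator is the posterior mean.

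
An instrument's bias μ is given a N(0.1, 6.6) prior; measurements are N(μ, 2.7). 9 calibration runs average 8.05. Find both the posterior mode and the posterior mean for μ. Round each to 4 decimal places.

μ_MAP = 7.7043, E[μ|data] = 7.7043

Posterior for μ is Normal. Precision-weighted mean: (1/6.6·0.1 + 9/2.7·8.05) / (1/6.6 + 9/2.7) = 7.7043.
A Normal posterior is symmetric, so mode = mean.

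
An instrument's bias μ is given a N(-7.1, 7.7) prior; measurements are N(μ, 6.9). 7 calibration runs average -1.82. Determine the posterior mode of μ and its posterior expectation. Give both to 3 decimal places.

Posterior for μ is Normal. Precision-weighted mean: (1/7.7·-7.1 + 7/6.9·-1.82) / (1/7.7 + 7/6.9) = -2.419.
A Normal posterior is symmetric, so mode = mean.

MAP = -2.419, posterior mean = -2.419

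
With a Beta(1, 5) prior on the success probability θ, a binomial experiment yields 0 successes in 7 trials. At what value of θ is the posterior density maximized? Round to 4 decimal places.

0.0000

Posterior: Beta(1+0, 5+7) = Beta(1, 12).
Since α = 1 ≤ 1 and β > 1, the Beta density is monotone decreasing on [0,1]; the mode is at 0.
Mean = 1/(1+12) = 0.0769.
This is the posterior mode — the MAP estimate.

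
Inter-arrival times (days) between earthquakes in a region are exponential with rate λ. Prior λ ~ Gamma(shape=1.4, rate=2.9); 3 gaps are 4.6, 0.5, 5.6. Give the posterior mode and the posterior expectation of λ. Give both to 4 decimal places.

Σ times = 10.7. Posterior: Gamma(shape = 1.4+3 = 4.4, rate = 2.9+10.7 = 13.6).
Mode = (α−1)/β = 3.4/13.6 = 0.2500.
Mean = α/β = 4.4/13.6 = 0.3235.
Mean > mode: the posterior has a right tail.

posterior mode = 0.2500, posterior expectation = 0.3235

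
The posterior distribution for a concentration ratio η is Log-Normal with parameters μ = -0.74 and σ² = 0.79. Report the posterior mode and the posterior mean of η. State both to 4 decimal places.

Mode = exp(μ − σ²) = exp(-1.53) = 0.2165.
Mean = exp(μ + σ²/2) = exp(-0.345) = 0.7082.

posterior mode = 0.2165, posterior mean = 0.7082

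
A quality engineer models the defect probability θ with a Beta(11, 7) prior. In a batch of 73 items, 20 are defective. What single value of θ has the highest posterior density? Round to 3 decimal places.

Posterior: Beta(11+20, 7+53) = Beta(31, 60).
Mode = (31−1)/(31+60−2) = 30/89 = 0.337.
Mean = 31/(31+60) = 31/91 = 0.341.
This is the posterior mode — the MAP estimate.

0.337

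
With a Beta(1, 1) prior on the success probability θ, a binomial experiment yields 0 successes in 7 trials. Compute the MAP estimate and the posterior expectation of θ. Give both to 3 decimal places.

Posterior: Beta(1+0, 1+7) = Beta(1, 8).
Since α = 1 ≤ 1 and β > 1, the Beta density is monotone decreasing on [0,1]; the mode is at 0.
Mean = 1/(1+8) = 0.111.
The mean is pulled above the mode by the posterior's right skew.

MAP = 0.000; posterior mean = 0.111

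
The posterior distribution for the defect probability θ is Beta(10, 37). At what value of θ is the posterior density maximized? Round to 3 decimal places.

Mode = (10−1)/(10+37−2) = 9/45 = 0.200.
Mean = 10/(10+37) = 10/47 = 0.213.
This is the posterior mode — the MAP estimate.

0.200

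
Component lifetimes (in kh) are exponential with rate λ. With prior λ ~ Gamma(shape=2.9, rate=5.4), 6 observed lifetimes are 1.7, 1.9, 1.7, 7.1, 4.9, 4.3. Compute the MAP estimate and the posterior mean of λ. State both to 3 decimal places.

λ_MAP = 0.293, E[λ|data] = 0.330

Σ times = 21.6. Posterior: Gamma(shape = 2.9+6 = 8.9, rate = 5.4+21.6 = 27.0).
Mode = (α−1)/β = 7.9/27.0 = 0.293.
Mean = α/β = 8.9/27.0 = 0.330.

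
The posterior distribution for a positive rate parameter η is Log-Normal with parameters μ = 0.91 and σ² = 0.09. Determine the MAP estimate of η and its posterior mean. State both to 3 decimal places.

Mode = exp(μ − σ²) = exp(0.82) = 2.270.
Mean = exp(μ + σ²/2) = exp(0.955) = 2.599.

MAP estimate = 2.270, posterior mean = 2.599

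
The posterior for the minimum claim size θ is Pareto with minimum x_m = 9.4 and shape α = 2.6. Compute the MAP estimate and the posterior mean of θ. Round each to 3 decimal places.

MAP estimate = 9.400, posterior mean = 15.275

The Pareto density is strictly decreasing on [x_m, ∞), so the mode is x_m = 9.400.
Mean = α·x_m/(α−1) = 2.6·9.4/1.6 = 15.275.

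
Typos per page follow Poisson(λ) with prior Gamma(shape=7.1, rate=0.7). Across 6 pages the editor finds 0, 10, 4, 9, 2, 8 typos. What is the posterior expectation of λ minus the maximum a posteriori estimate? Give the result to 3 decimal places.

0.149

Σ counts = 33. Posterior: Gamma(shape = 7.1+33 = 40.1, rate = 0.7+6 = 6.7).
Mode = (α−1)/β = 39.1/6.7 = 5.836.
Mean = α/β = 40.1/6.7 = 5.985.
Difference = 5.985 − 5.836 = 0.149.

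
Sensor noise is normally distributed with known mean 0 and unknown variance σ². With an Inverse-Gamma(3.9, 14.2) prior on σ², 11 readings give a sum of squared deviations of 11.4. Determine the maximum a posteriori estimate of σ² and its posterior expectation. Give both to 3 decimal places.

Posterior: Inverse-Gamma(shape = 3.9+11/2 = 9.4, scale = 14.2+11.4/2 = 19.9).
Mode = β/(α+1) = 19.9/10.4 = 1.913.
Mean = β/(α−1) = 19.9/8.4 = 2.369.

MAP = 1.913, posterior mean = 2.369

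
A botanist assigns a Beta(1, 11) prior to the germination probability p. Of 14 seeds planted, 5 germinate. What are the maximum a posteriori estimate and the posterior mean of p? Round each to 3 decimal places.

MAP: 0.208. Posterior mean: 0.231.

Posterior: Beta(1+5, 11+9) = Beta(6, 20).
Mode = (6−1)/(6+20−2) = 5/24 = 0.208.
Mean = 6/(6+20) = 6/26 = 0.231.
Mean > mode: the posterior has a right tail.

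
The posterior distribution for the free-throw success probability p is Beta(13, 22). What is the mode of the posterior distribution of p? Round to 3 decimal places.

0.364

Mode = (13−1)/(13+22−2) = 12/33 = 0.364.
Mean = 13/(13+22) = 13/35 = 0.371.
This is the posterior mode — the MAP estimate.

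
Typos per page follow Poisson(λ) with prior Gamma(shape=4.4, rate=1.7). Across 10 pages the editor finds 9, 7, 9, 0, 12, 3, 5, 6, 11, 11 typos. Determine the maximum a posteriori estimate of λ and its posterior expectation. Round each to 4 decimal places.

Σ counts = 73. Posterior: Gamma(shape = 4.4+73 = 77.4, rate = 1.7+10 = 11.7).
Mode = (α−1)/β = 76.4/11.7 = 6.5299.
Mean = α/β = 77.4/11.7 = 6.6154.
The mean is pulled above the mode by the posterior's right skew.

MAP: 6.5299. Posterior mean: 6.6154.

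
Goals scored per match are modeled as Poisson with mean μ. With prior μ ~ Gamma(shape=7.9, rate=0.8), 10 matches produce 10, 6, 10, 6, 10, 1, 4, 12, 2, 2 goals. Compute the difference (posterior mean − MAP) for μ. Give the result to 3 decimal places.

0.093

Σ counts = 63. Posterior: Gamma(shape = 7.9+63 = 70.9, rate = 0.8+10 = 10.8).
Mode = (α−1)/β = 69.9/10.8 = 6.472.
Mean = α/β = 70.9/10.8 = 6.565.
Difference = 6.565 − 6.472 = 0.093.
The posterior is right-skewed, so the mean exceeds the mode.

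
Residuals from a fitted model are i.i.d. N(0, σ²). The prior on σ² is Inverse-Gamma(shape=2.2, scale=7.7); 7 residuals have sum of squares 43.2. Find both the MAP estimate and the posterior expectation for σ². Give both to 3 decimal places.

σ²_MAP = 4.373, E[σ²|data] = 6.234

Posterior: Inverse-Gamma(shape = 2.2+7/2 = 5.7, scale = 7.7+43.2/2 = 29.3).
Mode = β/(α+1) = 29.3/6.7 = 4.373.
Mean = β/(α−1) = 29.3/4.7 = 6.234.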